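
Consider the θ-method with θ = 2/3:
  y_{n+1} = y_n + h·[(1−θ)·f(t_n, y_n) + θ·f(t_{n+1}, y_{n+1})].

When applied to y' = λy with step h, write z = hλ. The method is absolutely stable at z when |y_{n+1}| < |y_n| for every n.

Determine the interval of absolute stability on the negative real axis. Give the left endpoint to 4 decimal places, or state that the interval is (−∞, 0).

(−∞, 0) — no finite endpoint.

With y'=λy (z=hλ):
  y_{n+1} = y_n + z·[1/3·y_n + 2/3·y_{n+1}] ⇒ (1 − 2/3z)y_{n+1} = (1 + 1/3z)y_n
  Hence R(z) = (1 + 1/3z)/(1 − 2/3z).

Boundary: |R(x)|=1, x<0.
x=-0.72: |R|=0.5135
x=-2: |R|=0.1429
x=-10: |R|=0.3043
x=-100: |R|=0.4778
θ=2/3≥1/2 ⇒ |1+1/3x|<|1−2/3x| ∀x<0 ⇒ interval (−∞,0).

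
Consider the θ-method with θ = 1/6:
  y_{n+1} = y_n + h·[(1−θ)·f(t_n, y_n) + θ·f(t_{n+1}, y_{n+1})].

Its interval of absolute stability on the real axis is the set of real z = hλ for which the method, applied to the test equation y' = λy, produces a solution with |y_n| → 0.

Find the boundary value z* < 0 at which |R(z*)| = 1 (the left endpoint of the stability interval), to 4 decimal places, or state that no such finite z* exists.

On y'=λy, z=hλ:
  y_{n+1} = y_n + z·[5/6·y_n + 1/6·y_{n+1}] ⇒ (1 − 1/6z)y_{n+1} = (1 + 5/6z)y_n
  ⇒ R(z) = (1 + 5/6z)/(1 − 1/6z).

Solve |R(x)|<1 on ℝ⁻.
x=-0.91: |R|=0.2098
R=−1: 1+5/6x = −1+1/6x ⇒ -2/3x=2 ⇒ x=2/(-2/3)=-3.0000
Confirm numerically:
  x=-2.724: |R|=0.87345 <1
  x=-2.693: |R|=0.85874 <1
  x=-2.185: |R|=0.60171 <1
  x=-1.877: |R|=0.42973 <1
  x=-3.484: |R|=1.20413 >1
  x=-3.353: |R|=1.15097 >1
So |R|<1 on (-3.0000, 0).

z* = -3.0000.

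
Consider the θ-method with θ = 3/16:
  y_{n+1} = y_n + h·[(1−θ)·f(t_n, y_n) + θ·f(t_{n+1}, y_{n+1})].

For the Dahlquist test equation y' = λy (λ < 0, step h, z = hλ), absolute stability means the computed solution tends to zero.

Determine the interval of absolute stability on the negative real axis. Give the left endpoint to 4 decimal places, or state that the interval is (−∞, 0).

z∈(-3.2000,0).

With y'=λy (z=hλ):
  y_{n+1} = y_n + z·[13/16·y_n + 3/16·y_{n+1}] ⇒ (1 − 3/16z)y_{n+1} = (1 + 13/16z)y_n
  Hence R(z) = (1 + 13/16z)/(1 − 3/16z).

Find x<0 with |R(x)|<1.
x=-1.47: |R|=0.1524
R=−1: 1+13/16x = −1+3/16x ⇒ -5/8x=2 ⇒ x=2/(-5/8)=-3.2000
Confirm numerically:
  x=-3.136: |R|=0.97481 <1
  x=-3.043: |R|=0.93752 <1
  x=-2.122: |R|=0.51802 <1
  x=-2.086: |R|=0.49951 <1
  x=-3.765: |R|=1.20700 >1
  x=-3.554: |R|=1.13277 >1
  x=-3.429: |R|=1.08712 >1
Stable set (-3.2000, 0).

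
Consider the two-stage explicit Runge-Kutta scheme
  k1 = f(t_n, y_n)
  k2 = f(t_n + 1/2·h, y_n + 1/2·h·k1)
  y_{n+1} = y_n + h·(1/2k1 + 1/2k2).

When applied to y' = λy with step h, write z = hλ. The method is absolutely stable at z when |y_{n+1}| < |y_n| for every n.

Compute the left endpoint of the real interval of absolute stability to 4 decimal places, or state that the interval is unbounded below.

left endpoint -4.0000.

On y'=λy, z=hλ:
  k1=λy_n ⇒ h·k1=z·y_n;  k2=λ(1+1/2z)y_n ⇒ h·k2=z(1+1/2z)y_n
  y_{n+1}/y_n = 1 + 1/2z + 1/2z(1+1/2z) = 1 + z + 1/4z²
  ⇒ R(z) = 1 + z + 1/4z².

Find x<0 with |R(x)|<1.
x=-0.48: |R|=0.5776
R=1: x+1/4x²=0 ⇒ x=−4=-4.0000; min R=1−1/(4·1/4)=0.0000>−1
Confirm numerically:
  x=-3.818: |R|=0.82628 <1
  x=-3.373: |R|=0.47128 <1
  x=-3.351: |R|=0.45630 <1
  x=-4.307: |R|=1.33056 >1
  x=-4.130: |R|=1.13422 >1
  x=-4.092: |R|=1.09412 >1
So |R|<1 on (-4.0000, 0).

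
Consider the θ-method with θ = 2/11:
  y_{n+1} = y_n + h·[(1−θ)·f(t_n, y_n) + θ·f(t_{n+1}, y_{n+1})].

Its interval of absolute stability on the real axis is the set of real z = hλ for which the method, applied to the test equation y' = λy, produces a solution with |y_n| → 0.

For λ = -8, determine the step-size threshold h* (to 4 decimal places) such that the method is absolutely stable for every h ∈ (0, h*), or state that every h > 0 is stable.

On y'=λy, z=hλ:
  y_{n+1} = y_n + z·[9/11·y_n + 2/11·y_{n+1}] ⇒ (1 − 2/11z)y_{n+1} = (1 + 9/11z)y_n
  Hence R(z) = (1 + 9/11z)/(1 − 2/11z).

Need |R(x)|<1, x<0.
x=-1.08: |R|=0.0973
R=−1: 1+9/11x = −1+2/11x ⇒ -7/11x=2 ⇒ x=2/(-7/11)=-3.1429
Confirm numerically:
  x=-2.389: |R|=0.66555 <1
  x=-2.093: |R|=0.51607 <1
  x=-2.039: |R|=0.48753 <1
  x=-1.913: |R|=0.41933 <1
  x=-3.724: |R|=1.22051 >1
  x=-3.530: |R|=1.15006 >1
  x=-3.186: |R|=1.01738 >1
Stable set (-3.1429, 0).

(-3.1429,0); λ=-8 ⇒ h* = (22/7)/8 = 0.3929.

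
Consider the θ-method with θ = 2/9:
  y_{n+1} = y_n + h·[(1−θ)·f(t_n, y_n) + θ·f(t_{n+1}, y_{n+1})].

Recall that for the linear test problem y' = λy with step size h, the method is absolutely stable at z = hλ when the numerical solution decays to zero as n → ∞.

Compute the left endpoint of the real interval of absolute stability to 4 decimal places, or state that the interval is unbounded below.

On y'=λy, z=hλ:
  y_{n+1} = y_n + z·[7/9·y_n + 2/9·y_{n+1}] ⇒ (1 − 2/9z)y_{n+1} = (1 + 7/9z)y_n
  so R(z) = (1 + 7/9z)/(1 − 2/9z).

Need |R(x)|<1, x<0.
x=-1.12: |R|=0.1032
R=−1: 1+7/9x = −1+2/9x ⇒ -5/9x=2 ⇒ x=2/(-5/9)=-3.6000
Confirm numerically:
  x=-3.365: |R|=0.92530 <1
  x=-3.323: |R|=0.91148 <1
  x=-3.235: |R|=0.88203 <1
  x=-3.031: |R|=0.81111 <1
  x=-4.095: |R|=1.14398 >1
  x=-4.035: |R|=1.12742 >1
  x=-3.769: |R|=1.05109 >1
Interval (-3.6000, 0).

left endpoint -3.6000.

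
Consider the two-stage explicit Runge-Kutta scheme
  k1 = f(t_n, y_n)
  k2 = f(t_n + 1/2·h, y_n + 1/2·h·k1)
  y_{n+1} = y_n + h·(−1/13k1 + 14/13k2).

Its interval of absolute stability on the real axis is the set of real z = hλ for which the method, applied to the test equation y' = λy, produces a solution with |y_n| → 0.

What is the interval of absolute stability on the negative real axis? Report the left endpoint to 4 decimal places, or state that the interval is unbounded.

On y'=λy, z=hλ:
  k1=λy_n ⇒ h·k1=z·y_n;  k2=λ(1+1/2z)y_n ⇒ h·k2=z(1+1/2z)y_n
  y_{n+1}/y_n = 1 − 1/13z + 14/13z(1+1/2z) = 1 + z + 7/13z²
  so R(z) = 1 + z + 7/13z².

Solve |R(x)|<1 on ℝ⁻.
x=-0.82: |R|=0.5421
R=1: x+7/13x²=0 ⇒ x=−13/7=-1.8571; min R=1−1/(4·7/13)=0.5357>−1
Confirm numerically:
  x=-0.998: |R|=0.53831 <1
  x=-0.991: |R|=0.53781 <1
  x=-0.905: |R|=0.53601 <1
  x=-0.783: |R|=0.54712 <1
  x=-2.357: |R|=1.63440 >1
  x=-2.103: |R|=1.27840 >1
Interval (-1.8571, 0).

z∈(-1.8571,0).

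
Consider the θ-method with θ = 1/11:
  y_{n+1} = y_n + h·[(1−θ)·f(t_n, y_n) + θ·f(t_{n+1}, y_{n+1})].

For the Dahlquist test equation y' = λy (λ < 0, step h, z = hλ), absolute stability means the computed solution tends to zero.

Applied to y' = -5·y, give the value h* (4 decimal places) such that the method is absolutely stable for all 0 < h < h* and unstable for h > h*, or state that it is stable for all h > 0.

With y'=λy (z=hλ):
  y_{n+1} = y_n + z·[10/11·y_n + 1/11·y_{n+1}] ⇒ (1 − 1/11z)y_{n+1} = (1 + 10/11z)y_n
  ⇒ R(z) = (1 + 10/11z)/(1 − 1/11z).

Find x<0 with |R(x)|<1.
x=-1.54: |R|=0.3509
R=−1: 1+10/11x = −1+1/11x ⇒ -9/11x=2 ⇒ x=2/(-9/11)=-2.4444
Confirm numerically:
  x=-2.092: |R|=0.75771 <1
  x=-1.275: |R|=0.14257 <1
  x=-1.223: |R|=0.10063 <1
  x=-1.201: |R|=0.08278 <1
  x=-2.958: |R|=1.33114 >1
  x=-2.766: |R|=1.21023 >1
  x=-2.516: |R|=1.04765 >1
Interval (-2.4444, 0).

(-2.4444,0); λ=-5 ⇒ h* = (22/9)/5 = 0.4889.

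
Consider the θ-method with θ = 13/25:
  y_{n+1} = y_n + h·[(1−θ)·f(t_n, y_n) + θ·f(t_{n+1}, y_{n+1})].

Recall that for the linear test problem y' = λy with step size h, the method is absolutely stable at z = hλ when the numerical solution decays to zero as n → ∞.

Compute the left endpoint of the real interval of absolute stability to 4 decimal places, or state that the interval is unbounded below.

interval (−∞, 0).

Set f=λy, z=hλ:
  y_{n+1} = y_n + z·[12/25·y_n + 13/25·y_{n+1}] ⇒ (1 − 13/25z)y_{n+1} = (1 + 12/25z)y_n
  so R(z) = (1 + 12/25z)/(1 − 13/25z).

Solve |R(x)|<1 on ℝ⁻.
x=-1.21: |R|=0.2573
x=-2: |R|=0.0196
x=-10: |R|=0.6129
x=-100: |R|=0.8868
θ=13/25≥1/2 ⇒ |1+12/25x|<|1−13/25x| ∀x<0 ⇒ stable on all of ℝ⁻.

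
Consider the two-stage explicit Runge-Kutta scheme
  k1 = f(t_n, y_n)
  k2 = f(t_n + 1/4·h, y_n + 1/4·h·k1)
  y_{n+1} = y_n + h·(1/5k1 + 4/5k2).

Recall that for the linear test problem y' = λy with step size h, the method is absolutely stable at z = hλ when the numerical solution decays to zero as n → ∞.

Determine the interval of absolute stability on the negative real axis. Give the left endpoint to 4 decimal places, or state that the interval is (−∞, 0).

On y'=λy, z=hλ:
  k1=λy_n ⇒ h·k1=z·y_n;  k2=λ(1+1/4z)y_n ⇒ h·k2=z(1+1/4z)y_n
  y_{n+1}/y_n = 1 + 1/5z + 4/5z(1+1/4z) = 1 + z + 1/5z²
  so R(z) = 1 + z + 1/5z².

Find x<0 with |R(x)|<1.
x=-0.75: |R|=0.3625
R=1: x+1/5x²=0 ⇒ x=−5=-5.0000; min R=1−1/(4·1/5)=-0.2500>−1
Confirm numerically:
  x=-4.371: |R|=0.45013 <1
  x=-3.814: |R|=0.09532 <1
  x=-3.060: |R|=0.18728 <1
  x=-5.590: |R|=1.65962 >1
  x=-5.409: |R|=1.44246 >1
  x=-5.186: |R|=1.19292 >1
So |R|<1 on (-5.0000, 0).

(-5.0000, 0).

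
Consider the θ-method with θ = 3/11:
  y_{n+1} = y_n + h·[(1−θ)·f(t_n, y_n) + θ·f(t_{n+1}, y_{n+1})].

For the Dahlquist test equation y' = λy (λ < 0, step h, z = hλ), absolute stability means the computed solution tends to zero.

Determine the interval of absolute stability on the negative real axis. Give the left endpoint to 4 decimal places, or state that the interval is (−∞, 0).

z∈(-4.4000,0).

On y'=λy, z=hλ:
  y_{n+1} = y_n + z·[8/11·y_n + 3/11·y_{n+1}] ⇒ (1 − 3/11z)y_{n+1} = (1 + 8/11z)y_n
  Hence R(z) = (1 + 8/11z)/(1 − 3/11z).

Find x<0 with |R(x)|<1.
x=-0.38: |R|=0.6557
R=−1: 1+8/11x = −1+3/11x ⇒ -5/11x=2 ⇒ x=2/(-5/11)=-4.4000
Confirm numerically:
  x=-4.260: |R|=0.97056 <1
  x=-4.052: |R|=0.92486 <1
  x=-2.501: |R|=0.48684 <1
  x=-2.045: |R|=0.31281 <1
  x=-4.849: |R|=1.08788 >1
  x=-4.520: |R|=1.02443 >1
  x=-4.469: |R|=1.01414 >1
So |R|<1 on (-4.4000, 0).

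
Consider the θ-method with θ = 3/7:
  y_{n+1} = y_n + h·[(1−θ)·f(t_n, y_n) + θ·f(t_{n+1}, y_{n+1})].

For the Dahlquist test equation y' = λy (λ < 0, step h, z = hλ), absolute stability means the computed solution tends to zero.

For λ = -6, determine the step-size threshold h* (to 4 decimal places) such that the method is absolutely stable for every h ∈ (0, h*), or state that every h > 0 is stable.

(-14.0000,0); λ=-6 ⇒ h* = (14)/6 = 2.3333.

Test eqn y'=λy, z=hλ:
  y_{n+1} = y_n + z·[4/7·y_n + 3/7·y_{n+1}] ⇒ (1 − 3/7z)y_{n+1} = (1 + 4/7z)y_n
  so R(z) = (1 + 4/7z)/(1 − 3/7z).

Need |R(x)|<1, x<0.
x=-0.84: |R|=0.3824
R=−1: 1+4/7x = −1+3/7x ⇒ -1/7x=2 ⇒ x=2/(-1/7)=-14.0000
Confirm numerically:
  x=-13.353: |R|=0.98625 <1
  x=-13.094: |R|=0.98042 <1
  x=-7.879: |R|=0.80021 <1
  x=-7.758: |R|=0.79382 <1
  x=-14.572: |R|=1.01128 >1
  x=-14.063: |R|=1.00128 >1
So |R|<1 on (-14.0000, 0).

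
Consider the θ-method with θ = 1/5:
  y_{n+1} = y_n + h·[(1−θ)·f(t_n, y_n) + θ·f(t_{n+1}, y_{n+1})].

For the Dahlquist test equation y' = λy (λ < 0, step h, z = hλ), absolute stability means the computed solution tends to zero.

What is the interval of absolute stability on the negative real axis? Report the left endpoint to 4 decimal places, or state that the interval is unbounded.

Test eqn y'=λy, z=hλ:
  y_{n+1} = y_n + z·[4/5·y_n + 1/5·y_{n+1}] ⇒ (1 − 1/5z)y_{n+1} = (1 + 4/5z)y_n
  so R(z) = (1 + 4/5z)/(1 − 1/5z).

Need |R(x)|<1, x<0.
x=-1.6: |R|=0.2121
R=−1: 1+4/5x = −1+1/5x ⇒ -3/5x=2 ⇒ x=2/(-3/5)=-3.3333
Confirm numerically:
  x=-2.415: |R|=0.62846 <1
  x=-1.606: |R|=0.21556 <1
  x=-1.602: |R|=0.21327 <1
  x=-3.786: |R|=1.15456 >1
  x=-3.685: |R|=1.12147 >1
  x=-3.505: |R|=1.06055 >1
So |R|<1 on (-3.3333, 0).

z∈(-3.3333,0).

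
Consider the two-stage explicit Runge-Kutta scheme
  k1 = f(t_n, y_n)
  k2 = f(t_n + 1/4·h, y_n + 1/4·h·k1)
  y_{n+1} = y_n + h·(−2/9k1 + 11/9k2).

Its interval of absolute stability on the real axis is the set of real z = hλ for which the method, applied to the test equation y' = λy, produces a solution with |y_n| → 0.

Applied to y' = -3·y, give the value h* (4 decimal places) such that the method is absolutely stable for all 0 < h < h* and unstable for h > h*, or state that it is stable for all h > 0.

Test eqn y'=λy, z=hλ:
  k1=λy_n ⇒ h·k1=z·y_n;  k2=λ(1+1/4z)y_n ⇒ h·k2=z(1+1/4z)y_n
  y_{n+1}/y_n = 1 − 2/9z + 11/9z(1+1/4z) = 1 + z + 11/36z²
  so R(z) = 1 + z + 11/36z².

Find x<0 with |R(x)|<1.
x=-1.45: |R|=0.1924
R=1: x+11/36x²=0 ⇒ x=−36/11=-3.2727; min R=1−1/(4·11/36)=0.1818>−1
Confirm numerically:
  x=-3.206: |R|=0.93463 <1
  x=-2.808: |R|=0.60126 <1
  x=-2.642: |R|=0.49083 <1
  x=-2.532: |R|=0.42692 <1
  x=-3.793: |R|=1.60298 >1
  x=-3.451: |R|=1.18798 >1
Stable set (-3.2727, 0).

(-3.2727,0); λ=-3 ⇒ h* = (36/11)/3 = 1.0909.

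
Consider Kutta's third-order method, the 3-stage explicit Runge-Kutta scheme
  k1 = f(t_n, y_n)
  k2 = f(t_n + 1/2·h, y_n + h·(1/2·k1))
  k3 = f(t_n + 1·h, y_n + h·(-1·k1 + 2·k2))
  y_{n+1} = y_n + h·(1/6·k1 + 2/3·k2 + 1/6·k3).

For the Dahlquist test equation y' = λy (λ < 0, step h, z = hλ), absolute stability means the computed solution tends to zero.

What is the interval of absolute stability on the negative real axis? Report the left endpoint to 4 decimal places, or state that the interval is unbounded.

On y'=λy, z=hλ:
  order 3, 3-stage ⇒ R(z)=1+z+z^2/2+z^3/6
  (e.g. R(-0.39)=0.67616, |R|=0.67616)

Need |R(x)|<1, x<0.
x=-0.39: |R|=0.6762
|R(-2.84)|=1.6249 |R(-2.5)|=0.9792 |R(-1.38)|=0.1342
Bisect:
  x_lo=-2.9291 |R|=1.8278  x_hi=-0.1706 |R|=0.8431
  mid=-1.54988 |R|=0.03068 →hi
  mid=-2.23950 |R|=0.60380 →hi
  mid=-2.58431 |R|=1.12159 →lo
  mid=-2.41190 |R|=0.84171 →hi
  mid=-2.49810 |R|=0.97609 →hi
  mid=-2.54121 |R|=1.04741 →lo
  mid=-2.51965 |R|=1.01140 →lo
  ...
  [-2.51275,-2.51258] ⇒ x*=-2.5127
Stable set (-2.5127, 0).

z∈(-2.5127,0).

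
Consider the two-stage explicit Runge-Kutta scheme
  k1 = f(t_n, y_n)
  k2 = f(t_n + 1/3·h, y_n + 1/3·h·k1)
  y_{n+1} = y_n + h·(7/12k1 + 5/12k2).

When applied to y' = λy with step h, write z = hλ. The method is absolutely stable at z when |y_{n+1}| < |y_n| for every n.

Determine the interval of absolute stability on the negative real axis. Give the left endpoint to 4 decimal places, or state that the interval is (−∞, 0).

On y'=λy, z=hλ:
  k1=λy_n ⇒ h·k1=z·y_n;  k2=λ(1+1/3z)y_n ⇒ h·k2=z(1+1/3z)y_n
  y_{n+1}/y_n = 1 + 7/12z + 5/12z(1+1/3z) = 1 + z + 5/36z²
  ⇒ R(z) = 1 + z + 5/36z².

Need |R(x)|<1, x<0.
x=-1.6: |R|=0.2444
R=1: x+5/36x²=0 ⇒ x=−36/5=-7.2000; min R=1−1/(4·5/36)=-0.8000>−1
Confirm numerically:
  x=-7.124: |R|=0.92480 <1
  x=-5.692: |R|=0.19216 <1
  x=-5.232: |R|=0.43008 <1
  x=-5.132: |R|=0.47402 <1
  x=-7.726: |R|=1.56443 >1
  x=-7.249: |R|=1.04933 >1
So |R|<1 on (-7.2000, 0).

z∈(-7.2000,0).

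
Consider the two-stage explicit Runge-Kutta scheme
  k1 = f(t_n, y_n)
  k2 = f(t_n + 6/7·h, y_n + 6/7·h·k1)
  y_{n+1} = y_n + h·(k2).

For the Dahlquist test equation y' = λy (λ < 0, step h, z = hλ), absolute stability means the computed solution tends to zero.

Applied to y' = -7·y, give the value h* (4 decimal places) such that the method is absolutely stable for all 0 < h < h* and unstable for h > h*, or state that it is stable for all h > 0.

On y'=λy, z=hλ:
  k1=λy_n ⇒ h·k1=z·y_n;  k2=λ(1+6/7z)y_n ⇒ h·k2=z(1+6/7z)y_n
  y_{n+1}/y_n = 1 + z(1+6/7z) = 1 + z + 6/7z²
  so R(z) = 1 + z + 6/7z².

Find x<0 with |R(x)|<1.
x=-0.54: |R|=0.7099
R=1: x+6/7x²=0 ⇒ x=−7/6=-1.1667; min R=1−1/(4·6/7)=0.7083>−1
Confirm numerically:
  x=-0.987: |R|=0.84800 <1
  x=-0.878: |R|=0.78276 <1
  x=-0.499: |R|=0.71443 <1
  x=-0.498: |R|=0.71457 <1
  x=-1.714: |R|=1.80411 >1
  x=-1.541: |R|=1.49444 >1
Stable set (-1.1667, 0).

(-1.1667,0); λ=-7 ⇒ h* = (7/6)/7 = 0.1667.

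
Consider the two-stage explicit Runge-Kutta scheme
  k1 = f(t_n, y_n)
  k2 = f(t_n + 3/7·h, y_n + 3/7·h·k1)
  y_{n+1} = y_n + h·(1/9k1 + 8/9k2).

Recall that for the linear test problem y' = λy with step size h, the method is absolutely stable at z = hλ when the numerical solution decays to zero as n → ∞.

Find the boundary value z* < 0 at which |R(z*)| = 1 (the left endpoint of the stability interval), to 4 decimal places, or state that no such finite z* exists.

With y'=λy (z=hλ):
  k1=λy_n ⇒ h·k1=z·y_n;  k2=λ(1+3/7z)y_n ⇒ h·k2=z(1+3/7z)y_n
  y_{n+1}/y_n = 1 + 1/9z + 8/9z(1+3/7z) = 1 + z + 8/21z²
  ⇒ R(z) = 1 + z + 8/21z².

Solve |R(x)|<1 on ℝ⁻.
x=-1.41: |R|=0.3474
R=1: x+8/21x²=0 ⇒ x=−21/8=-2.6250; min R=1−1/(4·8/21)=0.3438>−1
Confirm numerically:
  x=-2.498: |R|=0.87914 <1
  x=-2.084: |R|=0.57050 <1
  x=-1.571: |R|=0.36921 <1
  x=-1.468: |R|=0.35296 <1
  x=-3.110: |R|=1.57461 >1
  x=-2.999: |R|=1.42729 >1
  x=-2.779: |R|=1.16303 >1
So |R|<1 on (-2.6250, 0).

left endpoint -2.6250.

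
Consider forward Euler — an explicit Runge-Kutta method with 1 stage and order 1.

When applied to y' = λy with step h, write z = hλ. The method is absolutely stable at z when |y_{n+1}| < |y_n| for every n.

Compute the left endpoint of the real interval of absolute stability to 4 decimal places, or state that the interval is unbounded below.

z* = -2.0000.

With y'=λy (z=hλ):
  order 1, 1-stage ⇒ R(z)=1+z
  (e.g. R(-1.21)=-0.21000, |R|=0.21000)

Find x<0 with |R(x)|<1.
x=-1.21: |R|=0.2100
|R(-1.68)|=0.6800 |R(-1.07)|=0.0700 |R(-0.72)|=0.2800
Bisect:
  x_lo=-2.5295 |R|=1.5295  x_hi=-0.0701 |R|=0.9299
  mid=-1.29984 |R|=0.29984 →hi
  mid=-1.91469 |R|=0.91469 →hi
  mid=-2.22212 |R|=1.22212 →lo
  mid=-2.06841 |R|=1.06841 →lo
  mid=-1.99155 |R|=0.99155 →hi
  mid=-2.02998 |R|=1.02998 →lo
  mid=-2.01077 |R|=1.01077 →lo
  ...
  [-2.00011,-1.99996] ⇒ x*=-2.0000
So |R|<1 on (-2.0000, 0).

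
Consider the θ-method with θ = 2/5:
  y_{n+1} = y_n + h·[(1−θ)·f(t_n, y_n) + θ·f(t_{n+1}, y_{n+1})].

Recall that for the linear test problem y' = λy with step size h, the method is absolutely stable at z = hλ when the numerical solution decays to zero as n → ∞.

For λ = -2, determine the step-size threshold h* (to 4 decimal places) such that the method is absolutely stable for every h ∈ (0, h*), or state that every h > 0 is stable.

(-10.0000,0); λ=-2 ⇒ h* = (10)/2 = 5.0000.

With y'=λy (z=hλ):
  y_{n+1} = y_n + z·[3/5·y_n + 2/5·y_{n+1}] ⇒ (1 − 2/5z)y_{n+1} = (1 + 3/5z)y_n
  ⇒ R(z) = (1 + 3/5z)/(1 − 2/5z).

Boundary: |R(x)|=1, x<0.
x=-0.39: |R|=0.6626
R=−1: 1+3/5x = −1+2/5x ⇒ -1/5x=2 ⇒ x=2/(-1/5)=-10.0000
Confirm numerically:
  x=-9.412: |R|=0.97532 <1
  x=-6.434: |R|=0.80043 <1
  x=-4.277: |R|=0.57776 <1
  x=-10.531: |R|=1.02037 >1
  x=-10.365: |R|=1.01419 >1
Stable set (-10.0000, 0).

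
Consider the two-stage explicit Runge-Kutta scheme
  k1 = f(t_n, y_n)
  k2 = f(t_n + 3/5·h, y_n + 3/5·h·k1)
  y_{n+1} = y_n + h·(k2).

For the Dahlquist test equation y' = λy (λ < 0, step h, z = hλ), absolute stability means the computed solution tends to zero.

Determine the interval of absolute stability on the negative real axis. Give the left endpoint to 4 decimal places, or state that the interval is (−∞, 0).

On y'=λy, z=hλ:
  k1=λy_n ⇒ h·k1=z·y_n;  k2=λ(1+3/5z)y_n ⇒ h·k2=z(1+3/5z)y_n
  y_{n+1}/y_n = 1 + z(1+3/5z) = 1 + z + 3/5z²
  ⇒ R(z) = 1 + z + 3/5z².

Need |R(x)|<1, x<0.
x=-1.31: |R|=0.7197
R=1: x+3/5x²=0 ⇒ x=−5/3=-1.6667; min R=1−1/(4·3/5)=0.5833>−1
Confirm numerically:
  x=-1.601: |R|=0.93692 <1
  x=-0.931: |R|=0.58906 <1
  x=-0.930: |R|=0.58894 <1
  x=-0.783: |R|=0.58485 <1
  x=-2.165: |R|=1.64733 >1
  x=-1.931: |R|=1.30626 >1
Stable set (-1.6667, 0).

(-1.6667, 0).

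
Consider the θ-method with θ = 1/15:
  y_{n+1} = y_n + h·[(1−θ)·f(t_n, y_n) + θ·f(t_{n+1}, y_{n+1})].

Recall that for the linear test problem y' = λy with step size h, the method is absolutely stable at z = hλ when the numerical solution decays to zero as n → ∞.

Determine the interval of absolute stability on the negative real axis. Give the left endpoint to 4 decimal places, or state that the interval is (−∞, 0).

Test eqn y'=λy, z=hλ:
  y_{n+1} = y_n + z·[14/15·y_n + 1/15·y_{n+1}] ⇒ (1 − 1/15z)y_{n+1} = (1 + 14/15z)y_n
  so R(z) = (1 + 14/15z)/(1 − 1/15z).

Find x<0 with |R(x)|<1.
x=-1.1: |R|=0.0248
R=−1: 1+14/15x = −1+1/15x ⇒ -13/15x=2 ⇒ x=2/(-13/15)=-2.3077
Confirm numerically:
  x=-1.362: |R|=0.24862 <1
  x=-1.150: |R|=0.06811 <1
  x=-1.115: |R|=0.03785 <1
  x=-0.925: |R|=0.12873 <1
  x=-2.886: |R|=1.42033 >1
  x=-2.588: |R|=1.20719 >1
So |R|<1 on (-2.3077, 0).

z∈(-2.3077,0).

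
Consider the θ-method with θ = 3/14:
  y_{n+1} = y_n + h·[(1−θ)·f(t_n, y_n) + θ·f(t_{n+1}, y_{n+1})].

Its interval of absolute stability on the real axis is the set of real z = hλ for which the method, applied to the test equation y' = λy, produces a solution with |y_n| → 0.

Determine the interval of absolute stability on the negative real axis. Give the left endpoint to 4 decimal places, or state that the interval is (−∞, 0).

(-3.5000, 0).

Test eqn y'=λy, z=hλ:
  y_{n+1} = y_n + z·[11/14·y_n + 3/14·y_{n+1}] ⇒ (1 − 3/14z)y_{n+1} = (1 + 11/14z)y_n
  ⇒ R(z) = (1 + 11/14z)/(1 − 3/14z).

Solve |R(x)|<1 on ℝ⁻.
x=-1.3: |R|=0.0168
R=−1: 1+11/14x = −1+3/14x ⇒ -4/7x=2 ⇒ x=2/(-4/7)=-3.5000
Confirm numerically:
  x=-3.167: |R|=0.88664 <1
  x=-2.547: |R|=0.64771 <1
  x=-1.929: |R|=0.36484 <1
  x=-1.831: |R|=0.31504 <1
  x=-4.099: |R|=1.18223 >1
  x=-3.824: |R|=1.10176 >1
  x=-3.798: |R|=1.09388 >1
Stable set (-3.5000, 0).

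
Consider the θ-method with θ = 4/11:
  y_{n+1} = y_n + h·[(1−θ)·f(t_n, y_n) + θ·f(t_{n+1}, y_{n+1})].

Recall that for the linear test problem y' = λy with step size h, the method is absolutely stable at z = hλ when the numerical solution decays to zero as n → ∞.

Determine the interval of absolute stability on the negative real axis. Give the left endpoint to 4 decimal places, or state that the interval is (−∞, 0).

(-7.3333, 0).

On y'=λy, z=hλ:
  y_{n+1} = y_n + z·[7/11·y_n + 4/11·y_{n+1}] ⇒ (1 − 4/11z)y_{n+1} = (1 + 7/11z)y_n
  R(z) = (1 + 7/11z)/(1 − 4/11z).

Find x<0 with |R(x)|<1.
x=-0.48: |R|=0.5913
R=−1: 1+7/11x = −1+4/11x ⇒ -3/11x=2 ⇒ x=2/(-3/11)=-7.3333
Confirm numerically:
  x=-5.538: |R|=0.83754 <1
  x=-4.565: |R|=0.71617 <1
  x=-4.154: |R|=0.65462 <1
  x=-7.845: |R|=1.03622 >1
  x=-7.607: |R|=1.01982 >1
Stable set (-7.3333, 0).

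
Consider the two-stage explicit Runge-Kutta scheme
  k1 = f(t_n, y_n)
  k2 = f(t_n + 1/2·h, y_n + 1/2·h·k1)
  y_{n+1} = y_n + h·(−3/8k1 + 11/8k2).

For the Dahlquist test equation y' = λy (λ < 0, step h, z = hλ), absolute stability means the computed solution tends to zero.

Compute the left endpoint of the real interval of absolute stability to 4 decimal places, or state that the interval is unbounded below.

With y'=λy (z=hλ):
  k1=λy_n ⇒ h·k1=z·y_n;  k2=λ(1+1/2z)y_n ⇒ h·k2=z(1+1/2z)y_n
  y_{n+1}/y_n = 1 − 3/8z + 11/8z(1+1/2z) = 1 + z + 11/16z²
  R(z) = 1 + z + 11/16z².

Need |R(x)|<1, x<0.
x=-1.31: |R|=0.8698
R=1: x+11/16x²=0 ⇒ x=−16/11=-1.4545; min R=1−1/(4·11/16)=0.6364>−1
Confirm numerically:
  x=-1.172: |R|=0.77234 <1
  x=-1.159: |R|=0.76451 <1
  x=-1.046: |R|=0.70620 <1
  x=-2.048: |R|=1.83558 >1
  x=-1.898: |R|=1.57865 >1
  x=-1.809: |R|=1.44083 >1
So |R|<1 on (-1.4545, 0).

z* = -1.4545.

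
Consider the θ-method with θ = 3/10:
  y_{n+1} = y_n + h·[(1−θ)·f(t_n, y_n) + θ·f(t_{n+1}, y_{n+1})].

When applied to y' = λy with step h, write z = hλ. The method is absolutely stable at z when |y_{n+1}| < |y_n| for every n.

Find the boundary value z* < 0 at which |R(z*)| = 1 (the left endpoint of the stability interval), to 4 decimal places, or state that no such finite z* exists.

Test eqn y'=λy, z=hλ:
  y_{n+1} = y_n + z·[7/10·y_n + 3/10·y_{n+1}] ⇒ (1 − 3/10z)y_{n+1} = (1 + 7/10z)y_n
  so R(z) = (1 + 7/10z)/(1 − 3/10z).

Solve |R(x)|<1 on ℝ⁻.
x=-0.62: |R|=0.4772
R=−1: 1+7/10x = −1+3/10x ⇒ -2/5x=2 ⇒ x=2/(-2/5)=-5.0000
Confirm numerically:
  x=-4.337: |R|=0.88475 <1
  x=-3.510: |R|=0.70969 <1
  x=-2.754: |R|=0.50805 <1
  x=-2.227: |R|=0.33505 <1
  x=-5.336: |R|=1.05168 >1
  x=-5.266: |R|=1.04124 >1
  x=-5.184: |R|=1.02880 >1
Interval (-5.0000, 0).

z* = -5.0000.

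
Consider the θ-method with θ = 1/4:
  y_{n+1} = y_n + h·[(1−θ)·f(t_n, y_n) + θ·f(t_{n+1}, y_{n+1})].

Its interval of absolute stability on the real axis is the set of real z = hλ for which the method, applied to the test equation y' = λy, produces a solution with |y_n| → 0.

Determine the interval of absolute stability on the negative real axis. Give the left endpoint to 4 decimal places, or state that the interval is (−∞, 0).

On y'=λy, z=hλ:
  y_{n+1} = y_n + z·[3/4·y_n + 1/4·y_{n+1}] ⇒ (1 − 1/4z)y_{n+1} = (1 + 3/4z)y_n
  R(z) = (1 + 3/4z)/(1 − 1/4z).

Solve |R(x)|<1 on ℝ⁻.
x=-1.49: |R|=0.0856
R=−1: 1+3/4x = −1+1/4x ⇒ -1/2x=2 ⇒ x=2/(-1/2)=-4.0000
Confirm numerically:
  x=-3.504: |R|=0.86780 <1
  x=-3.339: |R|=0.81987 <1
  x=-1.800: |R|=0.24138 <1
  x=-1.780: |R|=0.23183 <1
  x=-4.321: |R|=1.07715 >1
  x=-4.101: |R|=1.02494 >1
  x=-4.021: |R|=1.00524 >1
Interval (-4.0000, 0).

(-4.0000, 0).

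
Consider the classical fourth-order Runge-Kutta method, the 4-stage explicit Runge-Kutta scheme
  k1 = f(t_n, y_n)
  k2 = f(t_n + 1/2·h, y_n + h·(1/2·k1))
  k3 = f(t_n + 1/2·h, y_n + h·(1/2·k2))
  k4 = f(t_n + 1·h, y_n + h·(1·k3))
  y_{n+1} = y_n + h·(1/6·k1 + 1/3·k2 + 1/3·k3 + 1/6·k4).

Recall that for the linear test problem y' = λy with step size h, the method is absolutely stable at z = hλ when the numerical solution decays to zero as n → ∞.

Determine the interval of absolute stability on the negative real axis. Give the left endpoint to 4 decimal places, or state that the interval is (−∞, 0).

Set f=λy, z=hλ:
  order 4, 4-stage ⇒ R(z)=1+z+z^2/2+z^3/6+z^4/24
  (e.g. R(-1.2)=0.31840, |R|=0.31840)

Solve |R(x)|<1 on ℝ⁻.
x=-1.2: |R|=0.3184
|R(-2.32)|=0.4971 |R(-1.68)|=0.2728 |R(-1.36)|=0.2881
Bisect:
  x_lo=-3.3029 |R|=2.1052  x_hi=-0.2795 |R|=0.7562
  mid=-1.79121 |R|=0.28409 →hi
  mid=-2.54707 |R|=0.69635 →hi
  mid=-2.92500 |R|=1.23189 →lo
  mid=-2.73603 |R|=0.92824 →hi
  mid=-2.83052 |R|=1.07035 →lo
  mid=-2.78327 |R|=0.99696 →hi
  mid=-2.80690 |R|=1.03306 →lo
  mid=-2.79509 |R|=1.01486 →lo
  ...
  [-2.78530,-2.78512] ⇒ x*=-2.7853
So |R|<1 on (-2.7853, 0).

(-2.7853, 0).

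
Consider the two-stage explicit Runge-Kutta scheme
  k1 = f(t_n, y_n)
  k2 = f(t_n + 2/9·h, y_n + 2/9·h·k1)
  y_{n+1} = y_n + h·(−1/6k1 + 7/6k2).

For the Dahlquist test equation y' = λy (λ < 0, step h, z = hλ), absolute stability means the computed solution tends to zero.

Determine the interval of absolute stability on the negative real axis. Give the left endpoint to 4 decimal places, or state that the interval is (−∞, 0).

Test eqn y'=λy, z=hλ:
  k1=λy_n ⇒ h·k1=z·y_n;  k2=λ(1+2/9z)y_n ⇒ h·k2=z(1+2/9z)y_n
  y_{n+1}/y_n = 1 − 1/6z + 7/6z(1+2/9z) = 1 + z + 7/27z²
  so R(z) = 1 + z + 7/27z².

Find x<0 with |R(x)|<1.
x=-1.53: |R|=0.0769
R=1: x+7/27x²=0 ⇒ x=−27/7=-3.8571; min R=1−1/(4·7/27)=0.0357>−1
Confirm numerically:
  x=-3.638: |R|=0.79331 <1
  x=-1.775: |R|=0.04183 <1
  x=-1.684: |R|=0.05122 <1
  x=-1.661: |R|=0.05428 <1
  x=-4.432: |R|=1.66053 >1
  x=-4.214: |R|=1.38987 >1
Interval (-3.8571, 0).

(-3.8571, 0).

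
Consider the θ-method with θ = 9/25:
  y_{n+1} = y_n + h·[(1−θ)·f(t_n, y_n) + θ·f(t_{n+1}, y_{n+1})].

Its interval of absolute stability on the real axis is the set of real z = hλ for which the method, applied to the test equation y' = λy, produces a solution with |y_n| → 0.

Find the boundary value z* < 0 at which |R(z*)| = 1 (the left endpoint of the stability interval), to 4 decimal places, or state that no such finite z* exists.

With y'=λy (z=hλ):
  y_{n+1} = y_n + z·[16/25·y_n + 9/25·y_{n+1}] ⇒ (1 − 9/25z)y_{n+1} = (1 + 16/25z)y_n
  so R(z) = (1 + 16/25z)/(1 − 9/25z).

Find x<0 with |R(x)|<1.
x=-0.6: |R|=0.5066
R=−1: 1+16/25x = −1+9/25x ⇒ -7/25x=2 ⇒ x=2/(-7/25)=-7.1429
Confirm numerically:
  x=-6.521: |R|=0.94799 <1
  x=-5.890: |R|=0.88758 <1
  x=-5.733: |R|=0.87116 <1
  x=-7.691: |R|=1.04072 >1
  x=-7.513: |R|=1.02798 >1
  x=-7.396: |R|=1.01935 >1
Interval (-7.1429, 0).

z* = -7.1429.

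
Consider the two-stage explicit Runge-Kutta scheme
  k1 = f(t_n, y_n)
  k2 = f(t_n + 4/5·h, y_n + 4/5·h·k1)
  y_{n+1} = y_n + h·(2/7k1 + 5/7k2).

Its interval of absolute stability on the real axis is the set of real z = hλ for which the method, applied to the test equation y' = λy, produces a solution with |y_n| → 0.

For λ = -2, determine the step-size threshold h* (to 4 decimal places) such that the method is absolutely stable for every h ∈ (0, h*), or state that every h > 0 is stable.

(-1.7500,0); λ=-2 ⇒ h* = (7/4)/2 = 0.8750.

Set f=λy, z=hλ:
  k1=λy_n ⇒ h·k1=z·y_n;  k2=λ(1+4/5z)y_n ⇒ h·k2=z(1+4/5z)y_n
  y_{n+1}/y_n = 1 + 2/7z + 5/7z(1+4/5z) = 1 + z + 4/7z²
  so R(z) = 1 + z + 4/7z².

Find x<0 with |R(x)|<1.
x=-1.56: |R|=0.8306
R=1: x+4/7x²=0 ⇒ x=−7/4=-1.7500; min R=1−1/(4·4/7)=0.5625>−1
Confirm numerically:
  x=-1.467: |R|=0.76277 <1
  x=-1.277: |R|=0.65485 <1
  x=-0.972: |R|=0.56788 <1
  x=-2.191: |R|=1.55213 >1
  x=-2.072: |R|=1.38125 >1
  x=-2.055: |R|=1.35816 >1
Interval (-1.7500, 0).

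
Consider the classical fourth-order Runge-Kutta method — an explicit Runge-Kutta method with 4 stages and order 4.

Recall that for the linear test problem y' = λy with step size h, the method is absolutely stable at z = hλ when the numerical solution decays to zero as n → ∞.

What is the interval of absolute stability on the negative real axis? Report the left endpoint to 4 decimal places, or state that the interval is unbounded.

(-2.7853, 0).

Set f=λy, z=hλ:
  order 4, 4-stage ⇒ R(z)=1+z+z^2/2+z^3/6+z^4/24
  (e.g. R(-1.56)=0.27083, |R|=0.27083)

Need |R(x)|<1, x<0.
x=-1.56: |R|=0.2708
|R(-2.31)|=0.4901 |R(-2.18)|=0.4105 |R(-1.24)|=0.3095
Bisect:
  x_lo=-3.1764 |R|=1.7687  x_hi=-0.2564 |R|=0.7738
  mid=-1.71644 |R|=0.27549 →hi
  mid=-2.44644 |R|=0.59828 →hi
  mid=-2.81144 |R|=1.04014 →lo
  mid=-2.62894 |R|=0.78875 →hi
  mid=-2.72019 |R|=0.90620 →hi
  mid=-2.76581 |R|=0.97103 →hi
  mid=-2.78863 |R|=1.00504 →lo
  mid=-2.77722 |R|=0.98790 →hi
  mid=-2.78292 |R|=0.99643 →hi
  mid=-2.78577 |R|=1.00073 →lo
  ...
  [-2.78542,-2.78524] ⇒ x*=-2.7853
Interval (-2.7853, 0).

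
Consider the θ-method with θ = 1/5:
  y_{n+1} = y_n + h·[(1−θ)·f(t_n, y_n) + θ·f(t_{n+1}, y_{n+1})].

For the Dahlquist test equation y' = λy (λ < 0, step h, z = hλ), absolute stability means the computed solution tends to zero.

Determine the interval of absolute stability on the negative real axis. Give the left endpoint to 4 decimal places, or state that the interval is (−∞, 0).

z∈(-3.3333,0).

On y'=λy, z=hλ:
  y_{n+1} = y_n + z·[4/5·y_n + 1/5·y_{n+1}] ⇒ (1 − 1/5z)y_{n+1} = (1 + 4/5z)y_n
  so R(z) = (1 + 4/5z)/(1 − 1/5z).

Boundary: |R(x)|=1, x<0.
x=-1.53: |R|=0.1715
R=−1: 1+4/5x = −1+1/5x ⇒ -3/5x=2 ⇒ x=2/(-3/5)=-3.3333
Confirm numerically:
  x=-3.159: |R|=0.93590 <1
  x=-2.997: |R|=0.87383 <1
  x=-2.868: |R|=0.82257 <1
  x=-2.822: |R|=0.80389 <1
  x=-3.921: |R|=1.19762 >1
  x=-3.587: |R|=1.08862 >1
  x=-3.372: |R|=1.01386 >1
So |R|<1 on (-3.3333, 0).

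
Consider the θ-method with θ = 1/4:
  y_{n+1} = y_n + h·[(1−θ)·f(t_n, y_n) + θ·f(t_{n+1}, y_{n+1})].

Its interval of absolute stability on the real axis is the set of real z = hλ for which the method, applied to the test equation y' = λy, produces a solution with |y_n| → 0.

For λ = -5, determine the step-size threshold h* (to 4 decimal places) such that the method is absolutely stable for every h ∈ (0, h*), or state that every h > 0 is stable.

Test eqn y'=λy, z=hλ:
  y_{n+1} = y_n + z·[3/4·y_n + 1/4·y_{n+1}] ⇒ (1 − 1/4z)y_{n+1} = (1 + 3/4z)y_n
  ⇒ R(z) = (1 + 3/4z)/(1 − 1/4z).

Solve |R(x)|<1 on ℝ⁻.
x=-1.2: |R|=0.0769
R=−1: 1+3/4x = −1+1/4x ⇒ -1/2x=2 ⇒ x=2/(-1/2)=-4.0000
Confirm numerically:
  x=-3.304: |R|=0.80942 <1
  x=-2.953: |R|=0.69884 <1
  x=-2.440: |R|=0.51553 <1
  x=-4.211: |R|=1.05139 >1
  x=-4.188: |R|=1.04592 >1
Stable set (-4.0000, 0).

(-4.0000,0); λ=-5 ⇒ h* = (4)/5 = 0.8000.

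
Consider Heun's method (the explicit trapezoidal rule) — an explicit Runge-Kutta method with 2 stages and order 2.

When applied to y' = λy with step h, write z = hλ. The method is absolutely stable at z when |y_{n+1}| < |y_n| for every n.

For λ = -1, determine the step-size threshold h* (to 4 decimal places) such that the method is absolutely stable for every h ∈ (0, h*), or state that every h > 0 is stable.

With y'=λy (z=hλ):
  order 2, 2-stage ⇒ R(z)=1+z+z^2/2
  (e.g. R(-1.47)=0.61045, |R|=0.61045)

Solve |R(x)|<1 on ℝ⁻.
x=-1.47: |R|=0.6104
|R(-1.54)|=0.6458 |R(-1.22)|=0.5242 |R(-0.53)|=0.6104
Bisect:
  x_lo=-2.5845 |R|=1.7552  x_hi=-0.2095 |R|=0.8124
  mid=-1.39698 |R|=0.57880 →hi
  mid=-1.99072 |R|=0.99076 →hi
  mid=-2.28759 |R|=1.32894 →lo
  mid=-2.13915 |R|=1.14883 →lo
  mid=-2.06494 |R|=1.06704 →lo
  mid=-2.02783 |R|=1.02821 →lo
  mid=-2.00927 |R|=1.00932 →lo
  mid=-2.00000 |R|=1.00000 →hi
  ...
  [-2.00014,-2.00000] ⇒ x*=-2.0000
So |R|<1 on (-2.0000, 0).

(-2.0000,0); λ=-1 ⇒ h* = 2.0000.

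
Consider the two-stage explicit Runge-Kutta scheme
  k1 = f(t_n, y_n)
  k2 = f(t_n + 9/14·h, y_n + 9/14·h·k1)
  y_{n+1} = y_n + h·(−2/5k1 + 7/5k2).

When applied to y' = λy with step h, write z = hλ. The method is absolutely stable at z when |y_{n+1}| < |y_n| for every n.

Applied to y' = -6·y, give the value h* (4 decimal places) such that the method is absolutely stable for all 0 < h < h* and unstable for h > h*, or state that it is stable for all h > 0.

Set f=λy, z=hλ:
  k1=λy_n ⇒ h·k1=z·y_n;  k2=λ(1+9/14z)y_n ⇒ h·k2=z(1+9/14z)y_n
  y_{n+1}/y_n = 1 − 2/5z + 7/5z(1+9/14z) = 1 + z + 9/10z²
  Hence R(z) = 1 + z + 9/10z².

Solve |R(x)|<1 on ℝ⁻.
x=-1.14: |R|=1.0296
R=1: x+9/10x²=0 ⇒ x=−10/9=-1.1111; min R=1−1/(4·9/10)=0.7222>−1
Confirm numerically:
  x=-0.873: |R|=0.81292 <1
  x=-0.868: |R|=0.81008 <1
  x=-0.783: |R|=0.76878 <1
  x=-1.380: |R|=1.33396 >1
  x=-1.176: |R|=1.06868 >1
  x=-1.143: |R|=1.03280 >1
So |R|<1 on (-1.1111, 0).

(-1.1111,0); λ=-6 ⇒ h* = (10/9)/6 = 0.1852.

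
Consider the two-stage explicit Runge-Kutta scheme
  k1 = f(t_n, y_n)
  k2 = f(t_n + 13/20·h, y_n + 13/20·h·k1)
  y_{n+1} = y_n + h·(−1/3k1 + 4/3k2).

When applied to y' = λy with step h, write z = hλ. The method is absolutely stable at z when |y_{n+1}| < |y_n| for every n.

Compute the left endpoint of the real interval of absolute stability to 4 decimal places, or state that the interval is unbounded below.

z* = -1.1538.

On y'=λy, z=hλ:
  k1=λy_n ⇒ h·k1=z·y_n;  k2=λ(1+13/20z)y_n ⇒ h·k2=z(1+13/20z)y_n
  y_{n+1}/y_n = 1 − 1/3z + 4/3z(1+13/20z) = 1 + z + 13/15z²
  Hence R(z) = 1 + z + 13/15z².

Boundary: |R(x)|=1, x<0.
x=-1.78: |R|=1.9659
R=1: x+13/15x²=0 ⇒ x=−15/13=-1.1538; min R=1−1/(4·13/15)=0.7115>−1
Confirm numerically:
  x=-1.069: |R|=0.92139 <1
  x=-0.877: |R|=0.78958 <1
  x=-0.817: |R|=0.76149 <1
  x=-0.801: |R|=0.75505 <1
  x=-1.705: |R|=1.81442 >1
  x=-1.340: |R|=1.21619 >1
  x=-1.202: |R|=1.05016 >1
So |R|<1 on (-1.1538, 0).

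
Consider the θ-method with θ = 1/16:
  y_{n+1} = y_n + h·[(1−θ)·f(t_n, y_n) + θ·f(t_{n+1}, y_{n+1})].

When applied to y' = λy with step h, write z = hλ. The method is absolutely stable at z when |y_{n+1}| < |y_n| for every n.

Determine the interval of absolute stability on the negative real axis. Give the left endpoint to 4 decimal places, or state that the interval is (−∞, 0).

z∈(-2.2857,0).

With y'=λy (z=hλ):
  y_{n+1} = y_n + z·[15/16·y_n + 1/16·y_{n+1}] ⇒ (1 − 1/16z)y_{n+1} = (1 + 15/16z)y_n
  Hence R(z) = (1 + 15/16z)/(1 − 1/16z).

Find x<0 with |R(x)|<1.
x=-0.36: |R|=0.6479
R=−1: 1+15/16x = −1+1/16x ⇒ -7/8x=2 ⇒ x=2/(-7/8)=-2.2857
Confirm numerically:
  x=-2.041: |R|=0.81010 <1
  x=-1.991: |R|=0.77066 <1
  x=-1.924: |R|=0.71747 <1
  x=-2.568: |R|=1.21284 >1
  x=-2.369: |R|=1.06348 >1
  x=-2.309: |R|=1.01781 >1
Stable set (-2.2857, 0).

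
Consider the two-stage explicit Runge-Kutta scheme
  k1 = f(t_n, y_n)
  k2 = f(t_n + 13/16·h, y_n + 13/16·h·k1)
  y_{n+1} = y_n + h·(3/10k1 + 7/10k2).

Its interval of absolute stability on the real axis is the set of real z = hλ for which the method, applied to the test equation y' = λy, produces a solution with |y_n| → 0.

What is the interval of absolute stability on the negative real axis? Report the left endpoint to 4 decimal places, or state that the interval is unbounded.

With y'=λy (z=hλ):
  k1=λy_n ⇒ h·k1=z·y_n;  k2=λ(1+13/16z)y_n ⇒ h·k2=z(1+13/16z)y_n
  y_{n+1}/y_n = 1 + 3/10z + 7/10z(1+13/16z) = 1 + z + 91/160z²
  R(z) = 1 + z + 91/160z².

Boundary: |R(x)|=1, x<0.
x=-0.51: |R|=0.6379
R=1: x+91/160x²=0 ⇒ x=−160/91=-1.7582; min R=1−1/(4·91/160)=0.5604>−1
Confirm numerically:
  x=-1.444: |R|=0.74192 <1
  x=-1.423: |R|=0.72868 <1
  x=-1.382: |R|=0.70427 <1
  x=-1.378: |R|=0.70199 <1
  x=-2.113: |R|=1.42634 >1
  x=-2.088: |R|=1.39160 >1
Interval (-1.7582, 0).

z∈(-1.7582,0).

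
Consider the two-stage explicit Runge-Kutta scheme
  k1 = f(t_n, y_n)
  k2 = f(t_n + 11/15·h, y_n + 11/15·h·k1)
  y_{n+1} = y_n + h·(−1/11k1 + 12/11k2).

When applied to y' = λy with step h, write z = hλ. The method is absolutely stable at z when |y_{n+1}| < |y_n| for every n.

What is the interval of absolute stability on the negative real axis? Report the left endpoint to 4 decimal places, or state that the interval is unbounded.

(-1.2500, 0).

With y'=λy (z=hλ):
  k1=λy_n ⇒ h·k1=z·y_n;  k2=λ(1+11/15z)y_n ⇒ h·k2=z(1+11/15z)y_n
  y_{n+1}/y_n = 1 − 1/11z + 12/11z(1+11/15z) = 1 + z + 4/5z²
  so R(z) = 1 + z + 4/5z².

Find x<0 with |R(x)|<1.
x=-1.04: |R|=0.8253
R=1: x+4/5x²=0 ⇒ x=−5/4=-1.2500; min R=1−1/(4·4/5)=0.6875>−1
Confirm numerically:
  x=-1.219: |R|=0.96977 <1
  x=-1.009: |R|=0.80546 <1
  x=-0.536: |R|=0.69384 <1
  x=-1.724: |R|=1.65374 >1
  x=-1.570: |R|=1.40192 >1
  x=-1.344: |R|=1.10107 >1
Stable set (-1.2500, 0).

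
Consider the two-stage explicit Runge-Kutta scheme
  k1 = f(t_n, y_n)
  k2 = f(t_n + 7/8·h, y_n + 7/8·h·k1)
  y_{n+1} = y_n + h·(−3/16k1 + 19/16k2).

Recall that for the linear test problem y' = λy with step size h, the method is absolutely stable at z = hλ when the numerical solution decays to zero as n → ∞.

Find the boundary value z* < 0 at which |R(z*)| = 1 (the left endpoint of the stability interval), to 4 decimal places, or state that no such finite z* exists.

Set f=λy, z=hλ:
  k1=λy_n ⇒ h·k1=z·y_n;  k2=λ(1+7/8z)y_n ⇒ h·k2=z(1+7/8z)y_n
  y_{n+1}/y_n = 1 − 3/16z + 19/16z(1+7/8z) = 1 + z + 133/128z²
  ⇒ R(z) = 1 + z + 133/128z².

Solve |R(x)|<1 on ℝ⁻.
x=-0.72: |R|=0.8186
R=1: x+133/128x²=0 ⇒ x=−128/133=-0.9624; min R=1−1/(4·133/128)=0.7594>−1
Confirm numerically:
  x=-0.648: |R|=0.78831 <1
  x=-0.641: |R|=0.78593 <1
  x=-0.604: |R|=0.77507 <1
  x=-0.479: |R|=0.75940 <1
  x=-1.257: |R|=1.38477 >1
  x=-1.105: |R|=1.16372 >1
Interval (-0.9624, 0).

left endpoint -0.9624.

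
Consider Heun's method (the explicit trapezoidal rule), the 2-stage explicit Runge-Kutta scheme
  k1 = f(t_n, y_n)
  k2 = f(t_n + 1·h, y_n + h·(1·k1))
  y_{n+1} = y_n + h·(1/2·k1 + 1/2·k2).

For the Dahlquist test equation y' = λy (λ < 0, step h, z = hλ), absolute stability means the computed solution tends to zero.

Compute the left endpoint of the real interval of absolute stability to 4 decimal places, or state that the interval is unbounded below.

Set f=λy, z=hλ:
  order 2, 2-stage ⇒ R(z)=1+z+z^2/2
  (e.g. R(-0.68)=0.55120, |R|=0.55120)

Solve |R(x)|<1 on ℝ⁻.
x=-0.68: |R|=0.5512
|R(-2.19)|=1.2080 |R(-1.92)|=0.9232 |R(-1.39)|=0.5760
Bisect:
  x_lo=-2.4788 |R|=1.5934  x_hi=-0.2419 |R|=0.7874
  mid=-1.36031 |R|=0.56491 →hi
  mid=-1.91953 |R|=0.92277 →hi
  mid=-2.19914 |R|=1.21897 →lo
  mid=-2.05934 |R|=1.06110 →lo
  mid=-1.98944 |R|=0.98949 →hi
  mid=-2.02439 |R|=1.02468 →lo
  mid=-2.00691 |R|=1.00694 →lo
  mid=-1.99817 |R|=0.99818 →hi
  ...
  [-2.00008,-1.99995] ⇒ x*=-2.0000
Stable set (-2.0000, 0).

z* = -2.0000.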